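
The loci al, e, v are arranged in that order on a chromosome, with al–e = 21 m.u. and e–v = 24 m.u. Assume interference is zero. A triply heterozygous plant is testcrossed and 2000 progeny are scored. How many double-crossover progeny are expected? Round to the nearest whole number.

Map distances give recombination frequencies of 0.210 and 0.240 for the two intervals.
With no interference, expected double-crossover frequency = 0.210 × 0.240 = 0.05040.
Expected number = 0.05040 × 2000 = 100.80 ≈ 101.

101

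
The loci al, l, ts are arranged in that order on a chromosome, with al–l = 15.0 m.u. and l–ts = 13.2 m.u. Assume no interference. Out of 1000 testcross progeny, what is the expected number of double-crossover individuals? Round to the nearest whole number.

20

Map distances give recombination frequencies of 0.150 and 0.132 for the two intervals.
With no interference, expected double-crossover frequency = 0.150 × 0.132 = 0.01980.
Expected number = 0.01980 × 1000 = 19.80 ≈ 20.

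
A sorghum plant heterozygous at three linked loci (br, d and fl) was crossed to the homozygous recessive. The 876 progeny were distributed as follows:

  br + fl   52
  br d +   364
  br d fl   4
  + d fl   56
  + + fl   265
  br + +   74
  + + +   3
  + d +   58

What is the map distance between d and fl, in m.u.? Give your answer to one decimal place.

The two most frequent reciprocal classes, + + fl and br d +, are the parental types, so the F1 was + + fl / br d +.
The two rarest classes, + + + and br d fl, are the double crossovers. Comparing them with the parentals, only the fl allele has switched, so fl is the middle locus and the order is br – fl – d.
Crossovers in the fl–d interval produce the single-crossover classes + d fl and br + + (56 + 74 = 130) plus the double crossovers (7).
RF(fl–d) = (130 + 7) / 876 = 137/876 = 0.1564 → 15.6 m.u.

15.6 m.u.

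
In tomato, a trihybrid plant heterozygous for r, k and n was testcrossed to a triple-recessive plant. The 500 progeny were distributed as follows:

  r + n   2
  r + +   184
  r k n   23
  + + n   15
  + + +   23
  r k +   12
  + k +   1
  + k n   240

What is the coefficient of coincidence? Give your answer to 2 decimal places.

1.02

The two most frequent reciprocal classes, + k n and r + +, are the parental types, so the F1 was + k n / r + +.
The two rarest classes, + k + and r + n, are the double crossovers. Comparing them with the parentals, only the n allele has switched, so n is the middle locus and the order is k – n – r.
k–n: (27 + 3)/500 = 0.0600; n–r: (46 + 3)/500 = 0.0980.
Expected DCO frequency = 0.0600 × 0.0980 ≈ 0.00588; observed = 3/500 ≈ 0.00600.
Coefficient of coincidence = 0.00600/0.00588 ≈ 1.02.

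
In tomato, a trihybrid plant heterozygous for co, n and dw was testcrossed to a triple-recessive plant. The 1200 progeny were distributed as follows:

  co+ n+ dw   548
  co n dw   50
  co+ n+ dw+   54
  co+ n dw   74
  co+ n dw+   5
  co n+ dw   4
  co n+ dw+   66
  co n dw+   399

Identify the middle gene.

co

The two most frequent reciprocal classes, co+ n+ dw and co n dw+, are the parental types, so the F1 was co+ n+ dw / co n dw+.
The two rarest classes, co n+ dw and co+ n dw+, are the double crossovers. Comparing them with the parentals, only the co allele has switched, so co is the middle locus and the order is n – co – dw.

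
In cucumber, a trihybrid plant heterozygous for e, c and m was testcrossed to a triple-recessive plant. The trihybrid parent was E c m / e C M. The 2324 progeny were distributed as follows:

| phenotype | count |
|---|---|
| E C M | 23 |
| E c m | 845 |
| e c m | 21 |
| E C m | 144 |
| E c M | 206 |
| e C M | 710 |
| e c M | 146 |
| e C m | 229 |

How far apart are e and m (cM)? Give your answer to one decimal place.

20.6 cM

The two rarest classes, e c m and E C M, are the double crossovers. Comparing them with the parentals, only the e allele has switched, so e is the middle locus and the order is c – e – m.
Crossovers in the e–m interval produce the single-crossover classes E c M and e C m (206 + 229 = 435) plus the double crossovers (44).
RF(e–m) = (435 + 44) / 2324 = 479/2324 = 0.2061 → 20.6 cM.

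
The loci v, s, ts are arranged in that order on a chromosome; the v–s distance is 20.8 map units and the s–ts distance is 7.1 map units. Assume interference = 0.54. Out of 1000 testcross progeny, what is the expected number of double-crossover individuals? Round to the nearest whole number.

Map distances give recombination frequencies of 0.208 and 0.071 for the two intervals.
With interference 0.54 (so coincidence = 0.46), expected double-crossover frequency = 0.208 × 0.071 × 0.46 = 0.00679.
Expected number = 0.00679 × 1000 = 6.79 ≈ 7.

7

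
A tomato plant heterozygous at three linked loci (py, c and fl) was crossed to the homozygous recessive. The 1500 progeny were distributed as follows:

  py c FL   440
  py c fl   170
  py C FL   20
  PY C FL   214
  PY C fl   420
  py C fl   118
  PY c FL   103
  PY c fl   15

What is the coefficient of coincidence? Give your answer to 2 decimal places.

The two most frequent reciprocal classes, PY C fl and py c FL, are the parental types, so the F1 was PY C fl / py c FL.
The two rarest classes, PY c fl and py C FL, are the double crossovers. Comparing them with the parentals, only the c allele has switched, so c is the middle locus and the order is fl – c – py.
fl–c: (384 + 35)/1500 = 0.2793; c–py: (221 + 35)/1500 = 0.1707.
Expected DCO frequency = 0.2793 × 0.1707 ≈ 0.04768; observed = 35/1500 ≈ 0.02333.
Coefficient of coincidence = 0.02333/0.04768 ≈ 0.49.

0.49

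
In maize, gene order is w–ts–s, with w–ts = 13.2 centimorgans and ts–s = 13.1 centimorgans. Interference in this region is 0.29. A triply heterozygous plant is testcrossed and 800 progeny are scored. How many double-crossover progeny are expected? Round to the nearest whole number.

Map distances give recombination frequencies of 0.132 and 0.131 for the two intervals.
With interference 0.29 (so coincidence = 0.71), expected double-crossover frequency = 0.132 × 0.131 × 0.71 = 0.01228.
Expected number = 0.01228 × 800 = 9.82 ≈ 10.

10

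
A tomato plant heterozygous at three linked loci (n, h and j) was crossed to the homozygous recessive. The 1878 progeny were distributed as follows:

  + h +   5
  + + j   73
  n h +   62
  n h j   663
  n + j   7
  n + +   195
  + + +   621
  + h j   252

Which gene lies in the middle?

h

The two most frequent reciprocal classes, + + + and n h j, are the parental types, so the F1 was + + + / n h j.
The two rarest classes, + h + and n + j, are the double crossovers. Comparing them with the parentals, only the h allele has switched, so h is the middle locus and the order is j – h – n.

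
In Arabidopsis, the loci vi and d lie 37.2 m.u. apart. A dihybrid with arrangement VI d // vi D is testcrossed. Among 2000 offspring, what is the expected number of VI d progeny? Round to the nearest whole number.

A map distance of 37.2 m.u. corresponds to a recombination frequency of 0.372.
The F1 is VI d / vi D, so VI d is a parental gamete class with expected frequency (1 − r)/2 = 0.628/2 = 0.3140.
Expected number = 0.3140 × 2000 = 628.00 ≈ 628.

628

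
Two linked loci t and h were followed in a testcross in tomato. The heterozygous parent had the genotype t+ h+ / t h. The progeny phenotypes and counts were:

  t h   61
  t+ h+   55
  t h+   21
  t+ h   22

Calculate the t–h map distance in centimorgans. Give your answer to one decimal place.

27.0 centimorgans

The recombinant classes are t+ h and t h+: 22 + 21 = 43.
Recombination frequency = 43/159 = 0.2704 ≈ 27.0%, i.e. 27.0 centimorgans.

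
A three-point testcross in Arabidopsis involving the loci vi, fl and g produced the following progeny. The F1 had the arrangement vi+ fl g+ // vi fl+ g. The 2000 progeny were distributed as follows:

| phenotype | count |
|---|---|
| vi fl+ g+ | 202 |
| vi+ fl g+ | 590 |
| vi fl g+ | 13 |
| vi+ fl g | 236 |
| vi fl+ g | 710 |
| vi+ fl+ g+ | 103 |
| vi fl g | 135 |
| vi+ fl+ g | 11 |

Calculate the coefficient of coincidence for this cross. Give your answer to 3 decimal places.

The two rarest classes, vi fl g+ and vi+ fl+ g, are the double crossovers. Comparing them with the parentals, only the vi allele has switched, so vi is the middle locus and the order is g – vi – fl.
g–vi: (438 + 24)/2000 = 0.2310; vi–fl: (238 + 24)/2000 = 0.1310.
Expected DCO frequency = 0.2310 × 0.1310 ≈ 0.03026; observed = 24/2000 ≈ 0.01200.
Coefficient of coincidence = 0.01200/0.03026 ≈ 0.397.

0.397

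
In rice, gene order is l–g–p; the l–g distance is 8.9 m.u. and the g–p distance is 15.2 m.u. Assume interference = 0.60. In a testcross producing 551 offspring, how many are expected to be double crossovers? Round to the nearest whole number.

3

Map distances give recombination frequencies of 0.089 and 0.152 for the two intervals.
With interference 0.60 (so coincidence = 0.40), expected double-crossover frequency = 0.089 × 0.152 × 0.40 = 0.00541.
Expected number = 0.00541 × 551 = 2.98 ≈ 3.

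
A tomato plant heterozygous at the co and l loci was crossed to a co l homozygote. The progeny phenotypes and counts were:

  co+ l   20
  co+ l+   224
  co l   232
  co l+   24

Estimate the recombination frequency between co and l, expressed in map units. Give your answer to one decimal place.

8.8 map units

The two most frequent classes, co+ l+ (224) and co l (232), are the parental types, so the F1 was co+ l+ / co l.
The recombinant classes are co+ l and co l+: 20 + 24 = 44.
Recombination frequency = 44/500 = 0.0880 ≈ 8.8%, i.e. 8.8 map units.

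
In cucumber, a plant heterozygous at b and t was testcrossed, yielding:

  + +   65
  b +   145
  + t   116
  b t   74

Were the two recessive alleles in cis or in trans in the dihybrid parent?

The two most frequent classes are + t (116) and b + (145); these are the parental (non-recombinant) types.
So the F1 carried + t on one chromosome and b + on the other — the recessive alleles are on opposite chromosomes (trans / repulsion).

trans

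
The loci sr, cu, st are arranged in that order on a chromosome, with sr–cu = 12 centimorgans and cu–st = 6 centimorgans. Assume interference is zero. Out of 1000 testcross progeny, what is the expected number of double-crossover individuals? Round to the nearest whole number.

7

Map distances give recombination frequencies of 0.120 and 0.060 for the two intervals.
With no interference, expected double-crossover frequency = 0.120 × 0.060 = 0.00720.
Expected number = 0.00720 × 1000 = 7.20 ≈ 7.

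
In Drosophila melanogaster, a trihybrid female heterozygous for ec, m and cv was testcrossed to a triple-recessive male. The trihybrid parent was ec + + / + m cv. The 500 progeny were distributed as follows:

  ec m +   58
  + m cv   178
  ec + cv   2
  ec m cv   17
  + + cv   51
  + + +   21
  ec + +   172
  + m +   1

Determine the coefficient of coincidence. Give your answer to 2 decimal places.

0.33

The two rarest classes, ec + cv and + m +, are the double crossovers. Comparing them with the parentals, only the cv allele has switched, so cv is the middle locus and the order is m – cv – ec.
m–cv: (109 + 3)/500 = 0.2240; cv–ec: (38 + 3)/500 = 0.0820.
Expected DCO frequency = 0.2240 × 0.0820 ≈ 0.01837; observed = 3/500 ≈ 0.00600.
Coefficient of coincidence = 0.00600/0.01837 ≈ 0.33.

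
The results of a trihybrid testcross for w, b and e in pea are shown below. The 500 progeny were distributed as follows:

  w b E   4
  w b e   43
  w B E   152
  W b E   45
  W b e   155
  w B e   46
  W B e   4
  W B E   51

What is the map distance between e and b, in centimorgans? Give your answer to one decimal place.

19.8 centimorgans

The two most frequent reciprocal classes, W b e and w B E, are the parental types, so the F1 was W b e / w B E.
The two rarest classes, W B e and w b E, are the double crossovers. Comparing them with the parentals, only the b allele has switched, so b is the middle locus and the order is e – b – w.
Crossovers in the e–b interval produce the single-crossover classes W b E and w B e (45 + 46 = 91) plus the double crossovers (8).
RF(e–b) = (91 + 8) / 500 = 99/500 = 0.1980 → 19.8 centimorgans.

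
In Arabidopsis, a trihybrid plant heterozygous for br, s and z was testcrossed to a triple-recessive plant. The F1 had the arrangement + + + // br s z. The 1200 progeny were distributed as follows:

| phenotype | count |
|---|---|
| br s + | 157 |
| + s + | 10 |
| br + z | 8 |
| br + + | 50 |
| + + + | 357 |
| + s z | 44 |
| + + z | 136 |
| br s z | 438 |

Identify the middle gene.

The two rarest classes, + s + and br + z, are the double crossovers. Comparing them with the parentals, only the s allele has switched, so s is the middle locus and the order is z – s – br.

s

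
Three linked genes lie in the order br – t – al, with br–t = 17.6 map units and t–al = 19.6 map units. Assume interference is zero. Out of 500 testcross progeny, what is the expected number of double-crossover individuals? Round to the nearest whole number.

17

Map distances give recombination frequencies of 0.176 and 0.196 for the two intervals.
With no interference, expected double-crossover frequency = 0.176 × 0.196 = 0.03450.
Expected number = 0.03450 × 500 = 17.25 ≈ 17.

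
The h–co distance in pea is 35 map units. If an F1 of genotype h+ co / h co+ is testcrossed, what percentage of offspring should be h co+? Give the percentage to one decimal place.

A map distance of 35 map units corresponds to a recombination frequency of 0.350.
The F1 is h+ co / h co+, so h co+ is a parental gamete class with expected frequency (1 − r)/2 = 0.650/2 = 0.3250.
That is 0.3250 = 32.5% of the progeny.

32.5%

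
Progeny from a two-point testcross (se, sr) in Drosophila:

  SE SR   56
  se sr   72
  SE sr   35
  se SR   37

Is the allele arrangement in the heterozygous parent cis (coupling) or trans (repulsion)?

The two most frequent classes are SE SR (56) and se sr (72); these are the parental (non-recombinant) types.
So the F1 carried SE SR on one chromosome and se sr on the other — the recessive alleles are on the same chromosome (cis / coupling).

cis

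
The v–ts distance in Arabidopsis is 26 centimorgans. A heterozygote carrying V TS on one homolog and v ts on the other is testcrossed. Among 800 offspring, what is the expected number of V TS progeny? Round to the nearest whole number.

296

A map distance of 26 centimorgans corresponds to a recombination frequency of 0.260.
The F1 is V TS / v ts, so V TS is a parental gamete class with expected frequency (1 − r)/2 = 0.740/2 = 0.3700.
Expected number = 0.3700 × 800 = 296.00 ≈ 296.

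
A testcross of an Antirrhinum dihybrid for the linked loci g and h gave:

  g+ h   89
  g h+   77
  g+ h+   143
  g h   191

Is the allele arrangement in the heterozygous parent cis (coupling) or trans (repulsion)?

cis

The two most frequent classes are g+ h+ (143) and g h (191); these are the parental (non-recombinant) types.
So the F1 carried g+ h+ on one chromosome and g h on the other — the recessive alleles are on the same chromosome (cis / coupling).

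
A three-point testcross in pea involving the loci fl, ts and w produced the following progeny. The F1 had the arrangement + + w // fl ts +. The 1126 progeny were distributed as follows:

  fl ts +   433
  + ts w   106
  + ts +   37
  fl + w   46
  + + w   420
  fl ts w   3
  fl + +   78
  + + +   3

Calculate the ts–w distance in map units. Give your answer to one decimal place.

16.9 map units

The two rarest classes, + + + and fl ts w, are the double crossovers. Comparing them with the parentals, only the w allele has switched, so w is the middle locus and the order is fl – w – ts.
Crossovers in the w–ts interval produce the single-crossover classes + ts w and fl + + (106 + 78 = 184) plus the double crossovers (6).
RF(w–ts) = (184 + 6) / 1126 = 190/1126 = 0.1687 → 16.9 map units.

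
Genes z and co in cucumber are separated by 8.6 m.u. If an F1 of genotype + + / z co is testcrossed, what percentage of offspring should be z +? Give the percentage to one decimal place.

A map distance of 8.6 m.u. corresponds to a recombination frequency of 0.086.
The F1 is + + / z co, so z + is a recombinant gamete class with expected frequency r/2 = 0.086/2 = 0.0430.
That is 0.0430 = 4.3% of the progeny.

4.3%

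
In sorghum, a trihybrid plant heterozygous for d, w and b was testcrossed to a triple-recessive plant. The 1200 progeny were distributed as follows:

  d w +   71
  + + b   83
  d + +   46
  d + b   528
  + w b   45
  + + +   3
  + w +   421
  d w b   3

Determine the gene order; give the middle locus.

w

The two most frequent reciprocal classes, d + b and + w +, are the parental types, so the F1 was d + b / + w +.
The two rarest classes, d w b and + + +, are the double crossovers. Comparing them with the parentals, only the w allele has switched, so w is the middle locus and the order is d – w – b.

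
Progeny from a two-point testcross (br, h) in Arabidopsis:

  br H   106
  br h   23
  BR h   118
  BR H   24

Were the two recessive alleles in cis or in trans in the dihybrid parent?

The two most frequent classes are BR h (118) and br H (106); these are the parental (non-recombinant) types.
So the F1 carried BR h on one chromosome and br H on the other — the recessive alleles are on opposite chromosomes (trans / repulsion).

trans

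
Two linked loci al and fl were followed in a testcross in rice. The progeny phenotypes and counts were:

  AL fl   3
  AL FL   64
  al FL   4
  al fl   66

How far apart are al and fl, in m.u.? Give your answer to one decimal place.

The two most frequent classes, AL FL (64) and al fl (66), are the parental types, so the F1 was AL FL / al fl.
The recombinant classes are AL fl and al FL: 3 + 4 = 7.
Recombination frequency = 7/137 = 0.0511 ≈ 5.1%, i.e. 5.1 m.u.

5.1 m.u.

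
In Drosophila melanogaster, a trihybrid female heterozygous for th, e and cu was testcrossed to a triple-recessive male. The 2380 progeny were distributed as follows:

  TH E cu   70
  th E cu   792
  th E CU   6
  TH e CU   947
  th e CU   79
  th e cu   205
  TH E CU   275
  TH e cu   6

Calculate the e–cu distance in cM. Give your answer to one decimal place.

20.7 cM

The two most frequent reciprocal classes, TH e CU and th E cu, are the parental types, so the F1 was TH e CU / th E cu.
The two rarest classes, TH e cu and th E CU, are the double crossovers. Comparing them with the parentals, only the cu allele has switched, so cu is the middle locus and the order is th – cu – e.
Crossovers in the cu–e interval produce the single-crossover classes TH E CU and th e cu (275 + 205 = 480) plus the double crossovers (12).
RF(cu–e) = (480 + 12) / 2380 = 492/2380 = 0.2067 → 20.7 cM.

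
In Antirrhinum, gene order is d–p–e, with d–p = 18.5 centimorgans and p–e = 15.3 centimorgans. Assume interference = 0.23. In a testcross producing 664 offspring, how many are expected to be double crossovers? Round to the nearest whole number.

14

Map distances give recombination frequencies of 0.185 and 0.153 for the two intervals.
With interference 0.23 (so coincidence = 0.77), expected double-crossover frequency = 0.185 × 0.153 × 0.77 = 0.02179.
Expected number = 0.02179 × 664 = 14.47 ≈ 14.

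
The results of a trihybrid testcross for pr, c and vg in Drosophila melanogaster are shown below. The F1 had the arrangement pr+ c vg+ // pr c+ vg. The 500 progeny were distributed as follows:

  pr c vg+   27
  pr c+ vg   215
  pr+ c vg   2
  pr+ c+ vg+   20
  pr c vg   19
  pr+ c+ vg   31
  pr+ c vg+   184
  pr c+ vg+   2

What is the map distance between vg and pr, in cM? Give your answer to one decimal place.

12.4 cM

The two rarest classes, pr+ c vg and pr c+ vg+, are the double crossovers. Comparing them with the parentals, only the vg allele has switched, so vg is the middle locus and the order is pr – vg – c.
Crossovers in the pr–vg interval produce the single-crossover classes pr c vg+ and pr+ c+ vg (27 + 31 = 58) plus the double crossovers (4).
RF(pr–vg) = (58 + 4) / 500 = 62/500 = 0.1240 → 12.4 cM.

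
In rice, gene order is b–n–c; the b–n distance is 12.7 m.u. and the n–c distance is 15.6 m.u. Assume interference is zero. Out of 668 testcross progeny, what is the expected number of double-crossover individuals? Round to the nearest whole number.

Map distances give recombination frequencies of 0.127 and 0.156 for the two intervals.
With no interference, expected double-crossover frequency = 0.127 × 0.156 = 0.01981.
Expected number = 0.01981 × 668 = 13.23 ≈ 13.

13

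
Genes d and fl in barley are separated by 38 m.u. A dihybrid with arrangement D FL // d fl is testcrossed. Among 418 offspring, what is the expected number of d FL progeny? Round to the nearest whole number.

A map distance of 38 m.u. corresponds to a recombination frequency of 0.380.
The F1 is D FL / d fl, so d FL is a recombinant gamete class with expected frequency r/2 = 0.380/2 = 0.1900.
Expected number = 0.1900 × 418 = 79.42 ≈ 79.

79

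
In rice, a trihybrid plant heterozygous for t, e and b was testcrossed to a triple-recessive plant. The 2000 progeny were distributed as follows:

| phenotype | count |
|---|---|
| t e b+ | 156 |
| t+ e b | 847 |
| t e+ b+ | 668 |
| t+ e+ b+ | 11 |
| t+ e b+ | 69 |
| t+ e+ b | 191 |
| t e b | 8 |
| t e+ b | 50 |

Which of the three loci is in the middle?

The two most frequent reciprocal classes, t+ e b and t e+ b+, are the parental types, so the F1 was t+ e b / t e+ b+.
The two rarest classes, t e b and t+ e+ b+, are the double crossovers. Comparing them with the parentals, only the t allele has switched, so t is the middle locus and the order is e – t – b.

t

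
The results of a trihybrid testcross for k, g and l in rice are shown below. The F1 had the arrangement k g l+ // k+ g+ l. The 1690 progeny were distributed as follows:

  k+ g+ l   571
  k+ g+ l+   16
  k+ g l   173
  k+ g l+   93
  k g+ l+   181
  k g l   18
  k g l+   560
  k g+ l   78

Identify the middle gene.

l

The two rarest classes, k g l and k+ g+ l+, are the double crossovers. Comparing them with the parentals, only the l allele has switched, so l is the middle locus and the order is k – l – g.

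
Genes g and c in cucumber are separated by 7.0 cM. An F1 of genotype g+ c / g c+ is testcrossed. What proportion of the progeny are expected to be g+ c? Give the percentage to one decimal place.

46.5%

A map distance of 7.0 cM corresponds to a recombination frequency of 0.070.
The F1 is g+ c / g c+, so g+ c is a parental gamete class with expected frequency (1 − r)/2 = 0.930/2 = 0.4650.
That is 0.4650 = 46.5% of the progeny.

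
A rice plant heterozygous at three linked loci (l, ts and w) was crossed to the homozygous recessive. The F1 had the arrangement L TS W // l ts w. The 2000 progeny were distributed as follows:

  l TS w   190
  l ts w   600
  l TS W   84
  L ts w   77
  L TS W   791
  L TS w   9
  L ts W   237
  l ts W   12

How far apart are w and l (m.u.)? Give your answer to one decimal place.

9.1 m.u.

The two rarest classes, L TS w and l ts W, are the double crossovers. Comparing them with the parentals, only the w allele has switched, so w is the middle locus and the order is l – w – ts.
Crossovers in the l–w interval produce the single-crossover classes l TS W and L ts w (84 + 77 = 161) plus the double crossovers (21).
RF(l–w) = (161 + 21) / 2000 = 182/2000 = 0.0910 → 9.1 m.u.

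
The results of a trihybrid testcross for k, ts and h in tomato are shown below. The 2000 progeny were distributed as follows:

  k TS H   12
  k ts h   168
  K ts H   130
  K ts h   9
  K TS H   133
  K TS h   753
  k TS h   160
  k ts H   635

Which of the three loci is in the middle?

The two most frequent reciprocal classes, k ts H and K TS h, are the parental types, so the F1 was k ts H / K TS h.
The two rarest classes, k TS H and K ts h, are the double crossovers. Comparing them with the parentals, only the ts allele has switched, so ts is the middle locus and the order is h – ts – k.

ts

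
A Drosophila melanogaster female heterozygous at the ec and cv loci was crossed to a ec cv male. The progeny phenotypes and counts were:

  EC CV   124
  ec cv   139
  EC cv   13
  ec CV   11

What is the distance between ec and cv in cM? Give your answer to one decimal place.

8.4 cM

The two most frequent classes, EC CV (124) and ec cv (139), are the parental types, so the F1 was EC CV / ec cv.
The recombinant classes are EC cv and ec CV: 13 + 11 = 24.
Recombination frequency = 24/287 = 0.0836 ≈ 8.4%, i.e. 8.4 cM.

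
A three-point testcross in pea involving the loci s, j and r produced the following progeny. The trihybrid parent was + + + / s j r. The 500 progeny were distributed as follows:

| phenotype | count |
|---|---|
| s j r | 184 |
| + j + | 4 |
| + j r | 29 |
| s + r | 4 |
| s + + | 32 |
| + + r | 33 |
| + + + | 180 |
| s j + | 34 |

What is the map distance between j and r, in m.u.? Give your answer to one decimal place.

The two rarest classes, + j + and s + r, are the double crossovers. Comparing them with the parentals, only the j allele has switched, so j is the middle locus and the order is s – j – r.
Crossovers in the j–r interval produce the single-crossover classes + + r and s j + (33 + 34 = 67) plus the double crossovers (8).
RF(j–r) = (67 + 8) / 500 = 75/500 = 0.1500 → 15.0 m.u.

15.0 m.u.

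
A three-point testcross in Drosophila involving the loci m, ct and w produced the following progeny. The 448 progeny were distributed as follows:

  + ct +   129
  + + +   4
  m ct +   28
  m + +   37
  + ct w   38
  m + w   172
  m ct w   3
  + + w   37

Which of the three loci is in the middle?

ct

The two most frequent reciprocal classes, + ct + and m + w, are the parental types, so the F1 was + ct + / m + w.
The two rarest classes, + + + and m ct w, are the double crossovers. Comparing them with the parentals, only the ct allele has switched, so ct is the middle locus and the order is m – ct – w.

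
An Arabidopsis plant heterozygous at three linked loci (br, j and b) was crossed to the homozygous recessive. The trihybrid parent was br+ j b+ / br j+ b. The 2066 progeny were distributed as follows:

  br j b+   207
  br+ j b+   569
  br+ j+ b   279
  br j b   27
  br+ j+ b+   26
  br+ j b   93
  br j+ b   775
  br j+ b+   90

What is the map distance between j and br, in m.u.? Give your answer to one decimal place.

26.1 m.u.

The two rarest classes, br+ j+ b+ and br j b, are the double crossovers. Comparing them with the parentals, only the j allele has switched, so j is the middle locus and the order is br – j – b.
Crossovers in the br–j interval produce the single-crossover classes br j b+ and br+ j+ b (207 + 279 = 486) plus the double crossovers (53).
RF(br–j) = (486 + 53) / 2066 = 539/2066 = 0.2609 → 26.1 m.u.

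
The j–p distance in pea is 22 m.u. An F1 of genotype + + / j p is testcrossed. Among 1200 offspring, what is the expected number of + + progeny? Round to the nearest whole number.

A map distance of 22 m.u. corresponds to a recombination frequency of 0.220.
The F1 is + + / j p, so + + is a parental gamete class with expected frequency (1 − r)/2 = 0.780/2 = 0.3900.
Expected number = 0.3900 × 1200 = 468.00 ≈ 468.

468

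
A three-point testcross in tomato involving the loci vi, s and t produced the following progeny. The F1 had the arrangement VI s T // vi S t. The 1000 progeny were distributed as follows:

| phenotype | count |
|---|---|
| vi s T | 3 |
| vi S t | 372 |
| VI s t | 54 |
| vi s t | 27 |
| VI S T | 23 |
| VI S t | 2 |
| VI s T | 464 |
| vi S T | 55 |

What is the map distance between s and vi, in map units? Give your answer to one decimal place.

The two rarest classes, vi s T and VI S t, are the double crossovers. Comparing them with the parentals, only the vi allele has switched, so vi is the middle locus and the order is s – vi – t.
Crossovers in the s–vi interval produce the single-crossover classes VI S T and vi s t (23 + 27 = 50) plus the double crossovers (5).
RF(s–vi) = (50 + 5) / 1000 = 55/1000 = 0.0550 → 5.5 map units.

5.5 map units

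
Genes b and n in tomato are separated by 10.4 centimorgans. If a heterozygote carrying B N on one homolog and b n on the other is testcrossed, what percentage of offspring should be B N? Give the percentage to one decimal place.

A map distance of 10.4 centimorgans corresponds to a recombination frequency of 0.104.
The F1 is B N / b n, so B N is a parental gamete class with expected frequency (1 − r)/2 = 0.896/2 = 0.4480.
That is 0.4480 = 44.8% of the progeny.

44.8%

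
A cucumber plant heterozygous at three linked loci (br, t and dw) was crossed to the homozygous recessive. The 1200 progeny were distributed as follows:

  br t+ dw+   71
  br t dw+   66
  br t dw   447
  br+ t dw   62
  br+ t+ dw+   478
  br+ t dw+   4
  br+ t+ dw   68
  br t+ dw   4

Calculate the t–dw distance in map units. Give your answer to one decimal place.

11.8 map units

The two most frequent reciprocal classes, br+ t+ dw+ and br t dw, are the parental types, so the F1 was br+ t+ dw+ / br t dw.
The two rarest classes, br+ t dw+ and br t+ dw, are the double crossovers. Comparing them with the parentals, only the t allele has switched, so t is the middle locus and the order is dw – t – br.
Crossovers in the dw–t interval produce the single-crossover classes br+ t+ dw and br t dw+ (68 + 66 = 134) plus the double crossovers (8).
RF(dw–t) = (134 + 8) / 1200 = 142/1200 = 0.1183 → 11.8 map units.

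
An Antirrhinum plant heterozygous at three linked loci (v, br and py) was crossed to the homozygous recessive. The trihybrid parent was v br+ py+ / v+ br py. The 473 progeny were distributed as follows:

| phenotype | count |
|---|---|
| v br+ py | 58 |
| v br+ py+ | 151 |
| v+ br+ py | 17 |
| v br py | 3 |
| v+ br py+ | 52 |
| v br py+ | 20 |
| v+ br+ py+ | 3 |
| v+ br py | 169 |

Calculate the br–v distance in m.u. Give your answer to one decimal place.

9.1 m.u.

The two rarest classes, v+ br+ py+ and v br py, are the double crossovers. Comparing them with the parentals, only the v allele has switched, so v is the middle locus and the order is br – v – py.
Crossovers in the br–v interval produce the single-crossover classes v br py+ and v+ br+ py (20 + 17 = 37) plus the double crossovers (6).
RF(br–v) = (37 + 6) / 473 = 43/473 = 0.0909 → 9.1 m.u.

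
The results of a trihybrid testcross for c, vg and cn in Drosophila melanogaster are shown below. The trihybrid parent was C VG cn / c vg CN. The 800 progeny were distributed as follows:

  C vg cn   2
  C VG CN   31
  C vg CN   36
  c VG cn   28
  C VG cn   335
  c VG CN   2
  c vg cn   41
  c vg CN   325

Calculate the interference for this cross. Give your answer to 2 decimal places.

0.38

The two rarest classes, C vg cn and c VG CN, are the double crossovers. Comparing them with the parentals, only the vg allele has switched, so vg is the middle locus and the order is c – vg – cn.
c–vg: (64 + 4)/800 = 0.0850; vg–cn: (72 + 4)/800 = 0.0950.
Expected DCO frequency = 0.0850 × 0.0950 ≈ 0.00808; observed = 4/800 ≈ 0.00500.
Coefficient of coincidence = 0.00500/0.00808 ≈ 0.62; interference = 1 − 0.62 = 0.38.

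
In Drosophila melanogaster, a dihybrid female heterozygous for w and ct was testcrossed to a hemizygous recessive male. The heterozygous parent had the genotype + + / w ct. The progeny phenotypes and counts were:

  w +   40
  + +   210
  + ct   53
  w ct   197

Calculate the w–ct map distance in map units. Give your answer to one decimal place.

The recombinant classes are + ct and w +: 53 + 40 = 93.
Recombination frequency = 93/500 = 0.1860 ≈ 18.6%, i.e. 18.6 map units.

18.6 map units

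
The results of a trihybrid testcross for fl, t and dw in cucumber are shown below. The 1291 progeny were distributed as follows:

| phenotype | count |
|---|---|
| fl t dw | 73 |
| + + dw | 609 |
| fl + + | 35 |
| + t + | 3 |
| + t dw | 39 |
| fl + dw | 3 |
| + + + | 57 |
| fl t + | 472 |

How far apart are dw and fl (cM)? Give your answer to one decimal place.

The two most frequent reciprocal classes, + + dw and fl t +, are the parental types, so the F1 was + + dw / fl t +.
The two rarest classes, fl + dw and + t +, are the double crossovers. Comparing them with the parentals, only the fl allele has switched, so fl is the middle locus and the order is t – fl – dw.
Crossovers in the fl–dw interval produce the single-crossover classes + + + and fl t dw (57 + 73 = 130) plus the double crossovers (6).
RF(fl–dw) = (130 + 6) / 1291 = 136/1291 = 0.1053 → 10.5 cM.

10.5 cM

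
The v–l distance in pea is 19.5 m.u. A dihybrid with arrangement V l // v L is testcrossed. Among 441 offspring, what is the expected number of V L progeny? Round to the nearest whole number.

43

A map distance of 19.5 m.u. corresponds to a recombination frequency of 0.195.
The F1 is V l / v L, so V L is a recombinant gamete class with expected frequency r/2 = 0.195/2 = 0.0975.
Expected number = 0.0975 × 441 = 43.00 ≈ 43.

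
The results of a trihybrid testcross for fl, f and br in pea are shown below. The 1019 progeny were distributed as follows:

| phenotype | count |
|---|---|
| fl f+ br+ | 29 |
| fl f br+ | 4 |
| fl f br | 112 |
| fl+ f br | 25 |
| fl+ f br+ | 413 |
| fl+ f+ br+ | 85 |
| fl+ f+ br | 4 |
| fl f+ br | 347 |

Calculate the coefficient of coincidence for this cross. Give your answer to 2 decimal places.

0.64

The two most frequent reciprocal classes, fl f+ br and fl+ f br+, are the parental types, so the F1 was fl f+ br / fl+ f br+.
The two rarest classes, fl+ f+ br and fl f br+, are the double crossovers. Comparing them with the parentals, only the fl allele has switched, so fl is the middle locus and the order is br – fl – f.
br–fl: (54 + 8)/1019 = 0.0608; fl–f: (197 + 8)/1019 = 0.2012.
Expected DCO frequency = 0.0608 × 0.2012 ≈ 0.01223; observed = 8/1019 ≈ 0.00785.
Coefficient of coincidence = 0.00785/0.01223 ≈ 0.64.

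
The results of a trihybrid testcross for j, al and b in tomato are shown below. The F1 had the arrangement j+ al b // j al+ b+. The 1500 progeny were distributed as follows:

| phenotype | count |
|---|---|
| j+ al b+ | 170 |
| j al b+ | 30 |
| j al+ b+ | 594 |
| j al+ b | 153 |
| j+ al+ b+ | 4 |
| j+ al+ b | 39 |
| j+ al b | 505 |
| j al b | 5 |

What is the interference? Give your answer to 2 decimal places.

0.48

The two rarest classes, j al b and j+ al+ b+, are the double crossovers. Comparing them with the parentals, only the j allele has switched, so j is the middle locus and the order is al – j – b.
al–j: (69 + 9)/1500 = 0.0520; j–b: (323 + 9)/1500 = 0.2213.
Expected DCO frequency = 0.0520 × 0.2213 ≈ 0.01151; observed = 9/1500 ≈ 0.00600.
Coefficient of coincidence = 0.00600/0.01151 ≈ 0.52; interference = 1 − 0.52 = 0.48.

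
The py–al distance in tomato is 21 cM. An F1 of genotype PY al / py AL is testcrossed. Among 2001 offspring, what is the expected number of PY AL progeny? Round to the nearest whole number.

A map distance of 21 cM corresponds to a recombination frequency of 0.210.
The F1 is PY al / py AL, so PY AL is a recombinant gamete class with expected frequency r/2 = 0.210/2 = 0.1050.
Expected number = 0.1050 × 2001 = 210.10 ≈ 210.

210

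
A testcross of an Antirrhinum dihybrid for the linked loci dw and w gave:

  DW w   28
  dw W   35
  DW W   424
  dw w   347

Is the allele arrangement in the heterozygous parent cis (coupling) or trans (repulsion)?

The two most frequent classes are DW W (424) and dw w (347); these are the parental (non-recombinant) types.
So the F1 carried DW W on one chromosome and dw w on the other — the recessive alleles are on the same chromosome (cis / coupling).

cis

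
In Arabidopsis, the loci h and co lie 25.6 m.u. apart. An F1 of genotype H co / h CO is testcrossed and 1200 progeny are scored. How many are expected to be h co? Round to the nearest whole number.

A map distance of 25.6 m.u. corresponds to a recombination frequency of 0.256.
The F1 is H co / h CO, so h co is a recombinant gamete class with expected frequency r/2 = 0.256/2 = 0.1280.
Expected number = 0.1280 × 1200 = 153.60 ≈ 154.

154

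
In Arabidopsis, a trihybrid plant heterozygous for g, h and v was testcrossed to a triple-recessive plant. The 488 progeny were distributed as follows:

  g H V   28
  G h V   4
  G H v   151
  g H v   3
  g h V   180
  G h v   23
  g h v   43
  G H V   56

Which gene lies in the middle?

The two most frequent reciprocal classes, G H v and g h V, are the parental types, so the F1 was G H v / g h V.
The two rarest classes, g H v and G h V, are the double crossovers. Comparing them with the parentals, only the g allele has switched, so g is the middle locus and the order is h – g – v.

g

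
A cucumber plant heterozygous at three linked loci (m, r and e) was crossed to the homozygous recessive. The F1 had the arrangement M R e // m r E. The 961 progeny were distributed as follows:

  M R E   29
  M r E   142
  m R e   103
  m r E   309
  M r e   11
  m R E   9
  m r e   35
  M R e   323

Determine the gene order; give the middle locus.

The two rarest classes, M r e and m R E, are the double crossovers. Comparing them with the parentals, only the r allele has switched, so r is the middle locus and the order is m – r – e.

r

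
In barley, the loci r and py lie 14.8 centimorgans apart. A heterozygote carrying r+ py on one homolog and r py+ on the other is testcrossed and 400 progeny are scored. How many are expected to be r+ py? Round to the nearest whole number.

170

A map distance of 14.8 centimorgans corresponds to a recombination frequency of 0.148.
The F1 is r+ py / r py+, so r+ py is a parental gamete class with expected frequency (1 − r)/2 = 0.852/2 = 0.4260.
Expected number = 0.4260 × 400 = 170.40 ≈ 170.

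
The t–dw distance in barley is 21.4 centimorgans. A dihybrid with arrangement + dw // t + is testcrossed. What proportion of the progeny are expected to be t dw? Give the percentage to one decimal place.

10.7%

A map distance of 21.4 centimorgans corresponds to a recombination frequency of 0.214.
The F1 is + dw / t +, so t dw is a recombinant gamete class with expected frequency r/2 = 0.214/2 = 0.1070.
That is 0.1070 = 10.7% of the progeny.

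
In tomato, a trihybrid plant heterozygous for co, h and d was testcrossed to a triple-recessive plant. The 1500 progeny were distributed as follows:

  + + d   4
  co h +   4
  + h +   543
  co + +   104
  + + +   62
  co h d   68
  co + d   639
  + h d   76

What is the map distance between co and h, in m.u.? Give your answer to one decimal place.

9.2 m.u.

The two most frequent reciprocal classes, + h + and co + d, are the parental types, so the F1 was + h + / co + d.
The two rarest classes, co h + and + + d, are the double crossovers. Comparing them with the parentals, only the co allele has switched, so co is the middle locus and the order is d – co – h.
Crossovers in the co–h interval produce the single-crossover classes + + + and co h d (62 + 68 = 130) plus the double crossovers (8).
RF(co–h) = (130 + 8) / 1500 = 138/1500 = 0.0920 → 9.2 m.u.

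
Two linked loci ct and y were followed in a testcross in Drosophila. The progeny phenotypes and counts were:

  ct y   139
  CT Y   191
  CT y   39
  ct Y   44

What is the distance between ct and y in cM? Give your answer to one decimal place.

20.1 cM

The two most frequent classes, CT Y (191) and ct y (139), are the parental types, so the F1 was CT Y / ct y.
The recombinant classes are CT y and ct Y: 39 + 44 = 83.
Recombination frequency = 83/413 = 0.2010 ≈ 20.1%, i.e. 20.1 cM.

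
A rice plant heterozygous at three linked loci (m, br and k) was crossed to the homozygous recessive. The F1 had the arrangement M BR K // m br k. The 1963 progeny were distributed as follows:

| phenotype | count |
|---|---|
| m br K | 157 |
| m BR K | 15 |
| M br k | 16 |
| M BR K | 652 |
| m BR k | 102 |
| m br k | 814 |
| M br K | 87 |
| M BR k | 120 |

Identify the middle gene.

m

The two rarest classes, m BR K and M br k, are the double crossovers. Comparing them with the parentals, only the m allele has switched, so m is the middle locus and the order is br – m – k.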